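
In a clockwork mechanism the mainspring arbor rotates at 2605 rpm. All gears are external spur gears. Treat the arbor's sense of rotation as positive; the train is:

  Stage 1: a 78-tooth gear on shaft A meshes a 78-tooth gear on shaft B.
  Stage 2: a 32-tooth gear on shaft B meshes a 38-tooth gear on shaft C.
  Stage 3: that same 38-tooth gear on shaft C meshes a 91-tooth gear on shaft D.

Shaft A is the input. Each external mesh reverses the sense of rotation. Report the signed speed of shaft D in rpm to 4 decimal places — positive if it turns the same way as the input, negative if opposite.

-916.0440 rpm (opposite to input, |ω| = 916.0440 rpm)

Stage 1 [78T→78T]: ω = 2605.0000×78/78 = 2605.0000 rpm, dir flips to −; running = −2605.0000
Stage 2 [32T→38T]: ω = 2605.0000×32/38 = 2193.6842 rpm, dir flips to +; running = +2193.6842
Stage 3 [38T→91T]: ω = 2193.6842×38/91 = 916.0440 rpm, dir flips to −; running = −916.0440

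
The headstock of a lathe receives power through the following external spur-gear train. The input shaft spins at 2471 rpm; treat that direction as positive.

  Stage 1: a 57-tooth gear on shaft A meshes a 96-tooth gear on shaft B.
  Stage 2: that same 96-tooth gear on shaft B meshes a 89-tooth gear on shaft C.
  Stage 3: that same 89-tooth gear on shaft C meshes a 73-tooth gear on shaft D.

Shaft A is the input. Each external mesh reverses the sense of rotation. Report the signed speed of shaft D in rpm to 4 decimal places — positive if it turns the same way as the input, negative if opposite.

-1929.4110 rpm (opposite to input, |ω| = 1929.4110 rpm)

Stage 1 [57T→96T]: ω = 2471.0000×57/96 = 1467.1562 rpm, dir flips to −; running = −1467.1562
Stage 2 [96T→89T]: ω = 1467.1562×96/89 = 1582.5506 rpm, dir flips to +; running = +1582.5506
Stage 3 [89T→73T]: ω = 1582.5506×89/73 = 1929.4110 rpm, dir flips to −; running = −1929.4110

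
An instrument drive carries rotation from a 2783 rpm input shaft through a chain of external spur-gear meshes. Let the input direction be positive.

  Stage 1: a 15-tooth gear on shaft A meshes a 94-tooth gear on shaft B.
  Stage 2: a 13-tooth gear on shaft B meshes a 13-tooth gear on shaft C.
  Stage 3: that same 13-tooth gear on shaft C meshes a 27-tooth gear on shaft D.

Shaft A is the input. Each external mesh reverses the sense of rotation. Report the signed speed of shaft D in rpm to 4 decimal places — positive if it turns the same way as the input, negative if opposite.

-213.8239 rpm (opposite to input, |ω| = 213.8239 rpm)

Stage 1 [15T→94T]: ω = 2783.0000×15/94 = 444.0957 rpm, dir flips to −; running = −444.0957
Stage 2 [13T→13T]: ω = 444.0957×13/13 = 444.0957 rpm, dir flips to +; running = +444.0957
Stage 3 [13T→27T]: ω = 444.0957×13/27 = 213.8239 rpm, dir flips to −; running = −213.8239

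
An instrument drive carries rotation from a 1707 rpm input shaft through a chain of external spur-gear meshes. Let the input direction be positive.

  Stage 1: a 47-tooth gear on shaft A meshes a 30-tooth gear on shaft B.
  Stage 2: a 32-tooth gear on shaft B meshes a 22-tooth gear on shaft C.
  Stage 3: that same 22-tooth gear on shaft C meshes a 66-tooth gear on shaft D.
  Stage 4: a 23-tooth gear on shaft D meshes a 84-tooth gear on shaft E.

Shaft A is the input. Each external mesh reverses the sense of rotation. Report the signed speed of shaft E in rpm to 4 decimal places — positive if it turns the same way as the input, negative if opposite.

Stage 1 [47T→30T]: ω = 1707.0000×47/30 = 2674.3000 rpm, dir flips to −; running = −2674.3000
Stage 2 [32T→22T]: ω = 2674.3000×32/22 = 3889.8909 rpm, dir flips to +; running = +3889.8909
Stage 3 [22T→66T]: ω = 3889.8909×22/66 = 1296.6303 rpm, dir flips to −; running = −1296.6303
Stage 4 [23T→84T]: ω = 1296.6303×23/84 = 355.0297 rpm, dir flips to +; running = +355.0297

+355.0297 rpm (same as input, |ω| = 355.0297 rpm)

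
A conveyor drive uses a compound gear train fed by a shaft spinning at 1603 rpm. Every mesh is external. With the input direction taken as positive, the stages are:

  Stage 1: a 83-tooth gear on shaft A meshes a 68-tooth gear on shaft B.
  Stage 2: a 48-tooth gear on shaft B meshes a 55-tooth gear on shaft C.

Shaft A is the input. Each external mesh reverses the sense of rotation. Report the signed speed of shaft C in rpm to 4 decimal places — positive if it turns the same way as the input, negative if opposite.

+1707.5807 rpm (same as input, |ω| = 1707.5807 rpm)

Stage 1 [83T→68T]: ω = 1603.0000×83/68 = 1956.6029 rpm, dir flips to −; running = −1956.6029
Stage 2 [48T→55T]: ω = 1956.6029×48/55 = 1707.5807 rpm, dir flips to +; running = +1707.5807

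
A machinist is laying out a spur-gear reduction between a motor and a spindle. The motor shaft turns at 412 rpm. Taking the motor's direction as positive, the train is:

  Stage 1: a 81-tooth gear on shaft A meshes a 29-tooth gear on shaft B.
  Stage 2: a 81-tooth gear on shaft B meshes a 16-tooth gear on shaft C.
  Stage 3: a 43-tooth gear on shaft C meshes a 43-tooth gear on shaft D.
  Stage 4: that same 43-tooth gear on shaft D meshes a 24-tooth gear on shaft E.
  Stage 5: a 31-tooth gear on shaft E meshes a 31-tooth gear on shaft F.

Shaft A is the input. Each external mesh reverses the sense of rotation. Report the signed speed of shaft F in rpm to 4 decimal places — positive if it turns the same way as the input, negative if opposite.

Stage 1 [81T→29T]: ω = 412.0000×81/29 = 1150.7586 rpm, dir flips to −; running = −1150.7586
Stage 2 [81T→16T]: ω = 1150.7586×81/16 = 5825.7155 rpm, dir flips to +; running = +5825.7155
Stage 3 [43T→43T]: ω = 5825.7155×43/43 = 5825.7155 rpm, dir flips to −; running = −5825.7155
Stage 4 [43T→24T]: ω = 5825.7155×43/24 = 10437.7403 rpm, dir flips to +; running = +10437.7403
Stage 5 [31T→31T]: ω = 10437.7403×31/31 = 10437.7403 rpm, dir flips to −; running = −10437.7403

-10437.7403 rpm (opposite to input, |ω| = 10437.7403 rpm)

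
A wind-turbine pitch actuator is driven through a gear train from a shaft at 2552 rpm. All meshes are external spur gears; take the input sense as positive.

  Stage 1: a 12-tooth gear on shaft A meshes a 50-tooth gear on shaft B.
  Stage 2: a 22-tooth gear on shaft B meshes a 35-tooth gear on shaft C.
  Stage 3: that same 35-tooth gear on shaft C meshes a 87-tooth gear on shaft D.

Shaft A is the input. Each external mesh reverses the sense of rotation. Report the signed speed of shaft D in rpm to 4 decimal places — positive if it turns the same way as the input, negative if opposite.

Stage 1 [12T→50T]: ω = 2552.0000×12/50 = 612.4800 rpm, dir flips to −; running = −612.4800
Stage 2 [22T→35T]: ω = 612.4800×22/35 = 384.9874 rpm, dir flips to +; running = +384.9874
Stage 3 [35T→87T]: ω = 384.9874×35/87 = 154.8800 rpm, dir flips to −; running = −154.8800

-154.8800 rpm (opposite to input, |ω| = 154.8800 rpm)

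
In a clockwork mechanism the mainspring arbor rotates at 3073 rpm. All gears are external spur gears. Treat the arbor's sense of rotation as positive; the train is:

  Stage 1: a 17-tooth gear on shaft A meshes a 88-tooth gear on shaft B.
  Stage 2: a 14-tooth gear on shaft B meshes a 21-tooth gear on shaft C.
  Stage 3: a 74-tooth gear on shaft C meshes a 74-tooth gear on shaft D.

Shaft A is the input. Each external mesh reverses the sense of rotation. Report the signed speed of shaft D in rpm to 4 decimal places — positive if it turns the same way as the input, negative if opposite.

Stage 1 [17T→88T]: ω = 3073.0000×17/88 = 593.6477 rpm, dir flips to −; running = −593.6477
Stage 2 [14T→21T]: ω = 593.6477×14/21 = 395.7652 rpm, dir flips to +; running = +395.7652
Stage 3 [74T→74T]: ω = 395.7652×74/74 = 395.7652 rpm, dir flips to −; running = −395.7652

-395.7652 rpm (opposite to input, |ω| = 395.7652 rpm)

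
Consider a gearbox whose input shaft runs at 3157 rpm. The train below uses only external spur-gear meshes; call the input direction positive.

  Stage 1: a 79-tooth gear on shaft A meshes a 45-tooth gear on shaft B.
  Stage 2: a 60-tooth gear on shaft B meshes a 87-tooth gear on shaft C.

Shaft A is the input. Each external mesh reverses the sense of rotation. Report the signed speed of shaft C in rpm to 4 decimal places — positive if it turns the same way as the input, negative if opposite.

Stage 1 [79T→45T]: ω = 3157.0000×79/45 = 5542.2889 rpm, dir flips to −; running = −5542.2889
Stage 2 [60T→87T]: ω = 5542.2889×60/87 = 3822.2682 rpm, dir flips to +; running = +3822.2682

+3822.2682 rpm (same as input, |ω| = 3822.2682 rpm)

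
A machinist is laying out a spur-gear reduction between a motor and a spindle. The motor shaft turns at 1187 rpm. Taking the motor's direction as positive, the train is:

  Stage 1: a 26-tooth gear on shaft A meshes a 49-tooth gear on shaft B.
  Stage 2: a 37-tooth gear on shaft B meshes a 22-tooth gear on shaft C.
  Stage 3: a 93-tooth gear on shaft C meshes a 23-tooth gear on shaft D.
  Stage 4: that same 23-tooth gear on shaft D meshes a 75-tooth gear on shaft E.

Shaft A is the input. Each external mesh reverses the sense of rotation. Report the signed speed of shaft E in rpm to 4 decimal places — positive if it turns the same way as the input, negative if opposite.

+1313.4959 rpm (same as input, |ω| = 1313.4959 rpm)

Stage 1 [26T→49T]: ω = 1187.0000×26/49 = 629.8367 rpm, dir flips to −; running = −629.8367
Stage 2 [37T→22T]: ω = 629.8367×37/22 = 1059.2709 rpm, dir flips to +; running = +1059.2709
Stage 3 [93T→23T]: ω = 1059.2709×93/23 = 4283.1387 rpm, dir flips to −; running = −4283.1387
Stage 4 [23T→75T]: ω = 4283.1387×23/75 = 1313.4959 rpm, dir flips to +; running = +1313.4959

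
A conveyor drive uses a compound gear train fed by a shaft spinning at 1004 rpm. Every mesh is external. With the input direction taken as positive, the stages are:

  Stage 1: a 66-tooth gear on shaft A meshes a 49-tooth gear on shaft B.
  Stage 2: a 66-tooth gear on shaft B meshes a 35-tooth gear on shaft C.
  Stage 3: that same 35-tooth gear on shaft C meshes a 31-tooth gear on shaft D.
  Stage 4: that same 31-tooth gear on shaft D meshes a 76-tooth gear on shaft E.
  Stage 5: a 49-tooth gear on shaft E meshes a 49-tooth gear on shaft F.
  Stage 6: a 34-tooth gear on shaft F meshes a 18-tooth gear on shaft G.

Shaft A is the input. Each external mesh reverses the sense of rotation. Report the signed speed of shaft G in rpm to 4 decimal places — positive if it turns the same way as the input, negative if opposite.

Stage 1 [66T→49T]: ω = 1004.0000×66/49 = 1352.3265 rpm, dir flips to −; running = −1352.3265
Stage 2 [66T→35T]: ω = 1352.3265×66/35 = 2550.1015 rpm, dir flips to +; running = +2550.1015
Stage 3 [35T→31T]: ω = 2550.1015×35/31 = 2879.1468 rpm, dir flips to −; running = −2879.1468
Stage 4 [31T→76T]: ω = 2879.1468×31/76 = 1174.3888 rpm, dir flips to +; running = +1174.3888
Stage 5 [49T→49T]: ω = 1174.3888×49/49 = 1174.3888 rpm, dir flips to −; running = −1174.3888
Stage 6 [34T→18T]: ω = 1174.3888×34/18 = 2218.2900 rpm, dir flips to +; running = +2218.2900

+2218.2900 rpm (same as input, |ω| = 2218.2900 rpm)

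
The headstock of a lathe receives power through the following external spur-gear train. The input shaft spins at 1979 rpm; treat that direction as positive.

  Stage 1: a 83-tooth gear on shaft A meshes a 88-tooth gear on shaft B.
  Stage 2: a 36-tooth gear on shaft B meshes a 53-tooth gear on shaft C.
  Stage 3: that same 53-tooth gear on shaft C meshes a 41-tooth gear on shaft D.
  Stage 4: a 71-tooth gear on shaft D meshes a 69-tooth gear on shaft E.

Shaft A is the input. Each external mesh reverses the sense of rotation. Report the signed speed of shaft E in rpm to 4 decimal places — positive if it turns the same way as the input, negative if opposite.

Stage 1 [83T→88T]: ω = 1979.0000×83/88 = 1866.5568 rpm, dir flips to −; running = −1866.5568
Stage 2 [36T→53T]: ω = 1866.5568×36/53 = 1267.8499 rpm, dir flips to +; running = +1267.8499
Stage 3 [53T→41T]: ω = 1267.8499×53/41 = 1638.9279 rpm, dir flips to −; running = −1638.9279
Stage 4 [71T→69T]: ω = 1638.9279×71/69 = 1686.4331 rpm, dir flips to +; running = +1686.4331

+1686.4331 rpm (same as input, |ω| = 1686.4331 rpm)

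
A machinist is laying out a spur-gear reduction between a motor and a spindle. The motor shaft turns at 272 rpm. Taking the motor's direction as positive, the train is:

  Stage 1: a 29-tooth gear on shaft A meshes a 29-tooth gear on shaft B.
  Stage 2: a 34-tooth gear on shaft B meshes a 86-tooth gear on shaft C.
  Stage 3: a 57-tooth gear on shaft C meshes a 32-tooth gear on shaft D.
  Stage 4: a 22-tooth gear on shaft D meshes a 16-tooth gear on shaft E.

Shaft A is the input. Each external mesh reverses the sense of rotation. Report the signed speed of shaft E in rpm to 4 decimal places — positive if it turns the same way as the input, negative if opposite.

+263.3765 rpm (same as input, |ω| = 263.3765 rpm)

Stage 1 [29T→29T]: ω = 272.0000×29/29 = 272.0000 rpm, dir flips to −; running = −272.0000
Stage 2 [34T→86T]: ω = 272.0000×34/86 = 107.5349 rpm, dir flips to +; running = +107.5349
Stage 3 [57T→32T]: ω = 107.5349×57/32 = 191.5465 rpm, dir flips to −; running = −191.5465
Stage 4 [22T→16T]: ω = 191.5465×22/16 = 263.3765 rpm, dir flips to +; running = +263.3765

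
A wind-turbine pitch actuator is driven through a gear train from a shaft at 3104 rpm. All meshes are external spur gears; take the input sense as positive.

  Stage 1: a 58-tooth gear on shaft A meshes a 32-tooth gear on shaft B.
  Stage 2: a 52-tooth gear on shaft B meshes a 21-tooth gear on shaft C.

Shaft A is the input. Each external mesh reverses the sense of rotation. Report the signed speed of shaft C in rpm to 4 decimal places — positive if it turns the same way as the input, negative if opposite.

+13931.0476 rpm (same as input, |ω| = 13931.0476 rpm)

Stage 1 [58T→32T]: ω = 3104.0000×58/32 = 5626.0000 rpm, dir flips to −; running = −5626.0000
Stage 2 [52T→21T]: ω = 5626.0000×52/21 = 13931.0476 rpm, dir flips to +; running = +13931.0476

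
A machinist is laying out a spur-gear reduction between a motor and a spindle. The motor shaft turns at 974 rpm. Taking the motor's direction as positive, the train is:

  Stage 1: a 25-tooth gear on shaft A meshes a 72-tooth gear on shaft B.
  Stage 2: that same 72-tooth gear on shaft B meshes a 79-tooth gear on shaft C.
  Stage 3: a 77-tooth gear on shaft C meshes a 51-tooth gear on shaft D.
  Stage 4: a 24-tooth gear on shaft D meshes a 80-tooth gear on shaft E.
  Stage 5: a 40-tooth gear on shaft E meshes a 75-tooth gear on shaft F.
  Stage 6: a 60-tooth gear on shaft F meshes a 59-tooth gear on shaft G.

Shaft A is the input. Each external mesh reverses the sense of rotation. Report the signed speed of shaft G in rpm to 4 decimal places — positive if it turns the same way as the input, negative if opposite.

Stage 1 [25T→72T]: ω = 974.0000×25/72 = 338.1944 rpm, dir flips to −; running = −338.1944
Stage 2 [72T→79T]: ω = 338.1944×72/79 = 308.2278 rpm, dir flips to +; running = +308.2278
Stage 3 [77T→51T]: ω = 308.2278×77/51 = 465.3636 rpm, dir flips to −; running = −465.3636
Stage 4 [24T→80T]: ω = 465.3636×24/80 = 139.6091 rpm, dir flips to +; running = +139.6091
Stage 5 [40T→75T]: ω = 139.6091×40/75 = 74.4582 rpm, dir flips to −; running = −74.4582
Stage 6 [60T→59T]: ω = 74.4582×60/59 = 75.7202 rpm, dir flips to +; running = +75.7202

+75.7202 rpm (same as input, |ω| = 75.7202 rpm)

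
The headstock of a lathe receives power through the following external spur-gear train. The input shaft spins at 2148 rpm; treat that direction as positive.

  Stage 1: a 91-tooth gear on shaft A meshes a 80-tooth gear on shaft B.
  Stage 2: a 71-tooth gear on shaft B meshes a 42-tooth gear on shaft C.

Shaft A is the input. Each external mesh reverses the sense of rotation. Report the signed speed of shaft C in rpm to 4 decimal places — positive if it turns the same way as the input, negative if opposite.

+4130.4250 rpm (same as input, |ω| = 4130.4250 rpm)

Stage 1 [91T→80T]: ω = 2148.0000×91/80 = 2443.3500 rpm, dir flips to −; running = −2443.3500
Stage 2 [71T→42T]: ω = 2443.3500×71/42 = 4130.4250 rpm, dir flips to +; running = +4130.4250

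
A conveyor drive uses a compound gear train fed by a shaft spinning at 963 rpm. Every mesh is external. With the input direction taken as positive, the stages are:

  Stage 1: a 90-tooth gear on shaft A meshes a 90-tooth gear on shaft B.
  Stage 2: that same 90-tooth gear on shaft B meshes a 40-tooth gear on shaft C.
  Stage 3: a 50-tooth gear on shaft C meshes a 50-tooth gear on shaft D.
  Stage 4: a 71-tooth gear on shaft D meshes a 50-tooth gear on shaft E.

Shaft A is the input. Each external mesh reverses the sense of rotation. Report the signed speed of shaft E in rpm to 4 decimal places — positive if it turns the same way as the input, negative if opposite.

Stage 1 [90T→90T]: ω = 963.0000×90/90 = 963.0000 rpm, dir flips to −; running = −963.0000
Stage 2 [90T→40T]: ω = 963.0000×90/40 = 2166.7500 rpm, dir flips to +; running = +2166.7500
Stage 3 [50T→50T]: ω = 2166.7500×50/50 = 2166.7500 rpm, dir flips to −; running = −2166.7500
Stage 4 [71T→50T]: ω = 2166.7500×71/50 = 3076.7850 rpm, dir flips to +; running = +3076.7850

+3076.7850 rpm (same as input, |ω| = 3076.7850 rpm)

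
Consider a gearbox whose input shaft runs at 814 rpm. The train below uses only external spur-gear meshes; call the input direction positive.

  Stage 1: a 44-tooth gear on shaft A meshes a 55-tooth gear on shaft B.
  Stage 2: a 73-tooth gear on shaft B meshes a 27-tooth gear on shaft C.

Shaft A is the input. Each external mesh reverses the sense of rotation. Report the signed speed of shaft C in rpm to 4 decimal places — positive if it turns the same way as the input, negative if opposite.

+1760.6519 rpm (same as input, |ω| = 1760.6519 rpm)

Stage 1 [44T→55T]: ω = 814.0000×44/55 = 651.2000 rpm, dir flips to −; running = −651.2000
Stage 2 [73T→27T]: ω = 651.2000×73/27 = 1760.6519 rpm, dir flips to +; running = +1760.6519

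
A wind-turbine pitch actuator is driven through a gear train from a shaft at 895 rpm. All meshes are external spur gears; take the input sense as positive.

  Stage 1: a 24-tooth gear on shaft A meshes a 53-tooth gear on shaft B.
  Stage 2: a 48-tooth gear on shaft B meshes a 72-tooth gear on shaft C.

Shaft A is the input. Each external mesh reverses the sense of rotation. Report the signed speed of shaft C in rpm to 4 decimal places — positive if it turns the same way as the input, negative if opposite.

Stage 1 [24T→53T]: ω = 895.0000×24/53 = 405.2830 rpm, dir flips to −; running = −405.2830
Stage 2 [48T→72T]: ω = 405.2830×48/72 = 270.1887 rpm, dir flips to +; running = +270.1887

+270.1887 rpm (same as input, |ω| = 270.1887 rpm)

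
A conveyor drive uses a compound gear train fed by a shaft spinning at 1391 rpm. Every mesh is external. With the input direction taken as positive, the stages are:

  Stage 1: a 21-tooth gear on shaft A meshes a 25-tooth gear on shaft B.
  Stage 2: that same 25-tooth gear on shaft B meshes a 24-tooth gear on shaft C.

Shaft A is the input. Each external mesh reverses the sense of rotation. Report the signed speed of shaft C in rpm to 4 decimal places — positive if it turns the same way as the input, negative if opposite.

+1217.1250 rpm (same as input, |ω| = 1217.1250 rpm)

Stage 1 [21T→25T]: ω = 1391.0000×21/25 = 1168.4400 rpm, dir flips to −; running = −1168.4400
Stage 2 [25T→24T]: ω = 1168.4400×25/24 = 1217.1250 rpm, dir flips to +; running = +1217.1250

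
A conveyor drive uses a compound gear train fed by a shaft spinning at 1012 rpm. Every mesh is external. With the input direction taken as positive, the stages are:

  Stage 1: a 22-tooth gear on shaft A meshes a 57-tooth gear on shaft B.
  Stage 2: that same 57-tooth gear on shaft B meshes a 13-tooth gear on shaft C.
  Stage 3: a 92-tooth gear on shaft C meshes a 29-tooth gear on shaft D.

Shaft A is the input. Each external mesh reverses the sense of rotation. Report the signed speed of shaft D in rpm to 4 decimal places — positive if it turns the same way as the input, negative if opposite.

-5433.1247 rpm (opposite to input, |ω| = 5433.1247 rpm)

Stage 1 [22T→57T]: ω = 1012.0000×22/57 = 390.5965 rpm, dir flips to −; running = −390.5965
Stage 2 [57T→13T]: ω = 390.5965×57/13 = 1712.6154 rpm, dir flips to +; running = +1712.6154
Stage 3 [92T→29T]: ω = 1712.6154×92/29 = 5433.1247 rpm, dir flips to −; running = −5433.1247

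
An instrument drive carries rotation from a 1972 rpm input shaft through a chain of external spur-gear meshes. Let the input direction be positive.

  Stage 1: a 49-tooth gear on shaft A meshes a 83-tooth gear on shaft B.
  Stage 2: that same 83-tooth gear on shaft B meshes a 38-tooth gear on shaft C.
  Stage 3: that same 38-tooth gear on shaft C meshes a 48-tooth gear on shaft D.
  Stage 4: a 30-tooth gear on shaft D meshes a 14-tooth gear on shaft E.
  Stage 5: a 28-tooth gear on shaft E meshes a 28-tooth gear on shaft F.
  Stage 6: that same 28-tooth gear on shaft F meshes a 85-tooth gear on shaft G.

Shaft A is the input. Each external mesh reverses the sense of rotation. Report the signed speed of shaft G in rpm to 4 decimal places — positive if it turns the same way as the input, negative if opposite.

+1421.0000 rpm (same as input, |ω| = 1421.0000 rpm)

Stage 1 [49T→83T]: ω = 1972.0000×49/83 = 1164.1928 rpm, dir flips to −; running = −1164.1928
Stage 2 [83T→38T]: ω = 1164.1928×83/38 = 2542.8421 rpm, dir flips to +; running = +2542.8421
Stage 3 [38T→48T]: ω = 2542.8421×38/48 = 2013.0833 rpm, dir flips to −; running = −2013.0833
Stage 4 [30T→14T]: ω = 2013.0833×30/14 = 4313.7500 rpm, dir flips to +; running = +4313.7500
Stage 5 [28T→28T]: ω = 4313.7500×28/28 = 4313.7500 rpm, dir flips to −; running = −4313.7500
Stage 6 [28T→85T]: ω = 4313.7500×28/85 = 1421.0000 rpm, dir flips to +; running = +1421.0000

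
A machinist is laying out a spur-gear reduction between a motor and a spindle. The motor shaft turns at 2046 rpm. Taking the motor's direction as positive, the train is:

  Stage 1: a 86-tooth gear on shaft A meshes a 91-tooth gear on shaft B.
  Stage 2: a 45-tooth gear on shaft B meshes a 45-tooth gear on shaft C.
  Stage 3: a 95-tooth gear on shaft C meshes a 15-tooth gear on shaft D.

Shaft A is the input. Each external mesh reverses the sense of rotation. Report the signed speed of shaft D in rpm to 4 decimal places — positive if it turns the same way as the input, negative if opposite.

-12246.0220 rpm (opposite to input, |ω| = 12246.0220 rpm)

Stage 1 [86T→91T]: ω = 2046.0000×86/91 = 1933.5824 rpm, dir flips to −; running = −1933.5824
Stage 2 [45T→45T]: ω = 1933.5824×45/45 = 1933.5824 rpm, dir flips to +; running = +1933.5824
Stage 3 [95T→15T]: ω = 1933.5824×95/15 = 12246.0220 rpm, dir flips to −; running = −12246.0220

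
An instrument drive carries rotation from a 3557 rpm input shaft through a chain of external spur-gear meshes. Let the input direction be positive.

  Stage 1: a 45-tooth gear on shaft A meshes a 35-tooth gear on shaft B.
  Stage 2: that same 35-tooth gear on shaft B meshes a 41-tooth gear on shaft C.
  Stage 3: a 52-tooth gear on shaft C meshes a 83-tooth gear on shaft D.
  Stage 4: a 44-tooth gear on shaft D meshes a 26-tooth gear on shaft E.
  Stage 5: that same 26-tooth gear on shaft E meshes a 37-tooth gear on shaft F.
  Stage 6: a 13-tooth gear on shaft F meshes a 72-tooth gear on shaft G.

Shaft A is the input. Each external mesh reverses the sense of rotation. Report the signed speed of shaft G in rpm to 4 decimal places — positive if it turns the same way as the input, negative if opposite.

Stage 1 [45T→35T]: ω = 3557.0000×45/35 = 4573.2857 rpm, dir flips to −; running = −4573.2857
Stage 2 [35T→41T]: ω = 4573.2857×35/41 = 3904.0244 rpm, dir flips to +; running = +3904.0244
Stage 3 [52T→83T]: ω = 3904.0244×52/83 = 2445.8948 rpm, dir flips to −; running = −2445.8948
Stage 4 [44T→26T]: ω = 2445.8948×44/26 = 4139.2066 rpm, dir flips to +; running = +4139.2066
Stage 5 [26T→37T]: ω = 4139.2066×26/37 = 2908.6317 rpm, dir flips to −; running = −2908.6317
Stage 6 [13T→72T]: ω = 2908.6317×13/72 = 525.1696 rpm, dir flips to +; running = +525.1696

+525.1696 rpm (same as input, |ω| = 525.1696 rpm)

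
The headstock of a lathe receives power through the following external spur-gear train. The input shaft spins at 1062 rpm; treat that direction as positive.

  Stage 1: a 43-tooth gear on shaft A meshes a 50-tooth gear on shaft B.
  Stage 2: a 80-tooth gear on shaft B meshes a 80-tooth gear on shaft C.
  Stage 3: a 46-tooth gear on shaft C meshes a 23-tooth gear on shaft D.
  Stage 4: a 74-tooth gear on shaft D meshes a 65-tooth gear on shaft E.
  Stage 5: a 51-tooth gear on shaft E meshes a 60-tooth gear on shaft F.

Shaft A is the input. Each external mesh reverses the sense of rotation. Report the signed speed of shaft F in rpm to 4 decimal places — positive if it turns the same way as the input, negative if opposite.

-1767.6255 rpm (opposite to input, |ω| = 1767.6255 rpm)

Stage 1 [43T→50T]: ω = 1062.0000×43/50 = 913.3200 rpm, dir flips to −; running = −913.3200
Stage 2 [80T→80T]: ω = 913.3200×80/80 = 913.3200 rpm, dir flips to +; running = +913.3200
Stage 3 [46T→23T]: ω = 913.3200×46/23 = 1826.6400 rpm, dir flips to −; running = −1826.6400
Stage 4 [74T→65T]: ω = 1826.6400×74/65 = 2079.5594 rpm, dir flips to +; running = +2079.5594
Stage 5 [51T→60T]: ω = 2079.5594×51/60 = 1767.6255 rpm, dir flips to −; running = −1767.6255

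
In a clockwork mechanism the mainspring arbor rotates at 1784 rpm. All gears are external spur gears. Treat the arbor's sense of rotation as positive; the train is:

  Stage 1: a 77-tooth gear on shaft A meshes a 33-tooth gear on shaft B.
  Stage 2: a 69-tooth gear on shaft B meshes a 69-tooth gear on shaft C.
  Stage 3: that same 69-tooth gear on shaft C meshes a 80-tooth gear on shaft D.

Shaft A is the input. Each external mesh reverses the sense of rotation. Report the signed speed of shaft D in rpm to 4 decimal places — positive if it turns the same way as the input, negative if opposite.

Stage 1 [77T→33T]: ω = 1784.0000×77/33 = 4162.6667 rpm, dir flips to −; running = −4162.6667
Stage 2 [69T→69T]: ω = 4162.6667×69/69 = 4162.6667 rpm, dir flips to +; running = +4162.6667
Stage 3 [69T→80T]: ω = 4162.6667×69/80 = 3590.3000 rpm, dir flips to −; running = −3590.3000

-3590.3000 rpm (opposite to input, |ω| = 3590.3000 rpm)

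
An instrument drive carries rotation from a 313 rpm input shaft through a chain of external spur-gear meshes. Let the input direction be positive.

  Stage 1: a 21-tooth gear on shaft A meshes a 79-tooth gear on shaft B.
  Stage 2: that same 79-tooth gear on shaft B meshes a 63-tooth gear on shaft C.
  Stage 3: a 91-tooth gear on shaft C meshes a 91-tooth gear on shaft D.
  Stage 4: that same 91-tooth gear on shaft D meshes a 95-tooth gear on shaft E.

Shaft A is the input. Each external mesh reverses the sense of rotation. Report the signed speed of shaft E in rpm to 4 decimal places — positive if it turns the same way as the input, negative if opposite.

Stage 1 [21T→79T]: ω = 313.0000×21/79 = 83.2025 rpm, dir flips to −; running = −83.2025
Stage 2 [79T→63T]: ω = 83.2025×79/63 = 104.3333 rpm, dir flips to +; running = +104.3333
Stage 3 [91T→91T]: ω = 104.3333×91/91 = 104.3333 rpm, dir flips to −; running = −104.3333
Stage 4 [91T→95T]: ω = 104.3333×91/95 = 99.9404 rpm, dir flips to +; running = +99.9404

+99.9404 rpm (same as input, |ω| = 99.9404 rpm)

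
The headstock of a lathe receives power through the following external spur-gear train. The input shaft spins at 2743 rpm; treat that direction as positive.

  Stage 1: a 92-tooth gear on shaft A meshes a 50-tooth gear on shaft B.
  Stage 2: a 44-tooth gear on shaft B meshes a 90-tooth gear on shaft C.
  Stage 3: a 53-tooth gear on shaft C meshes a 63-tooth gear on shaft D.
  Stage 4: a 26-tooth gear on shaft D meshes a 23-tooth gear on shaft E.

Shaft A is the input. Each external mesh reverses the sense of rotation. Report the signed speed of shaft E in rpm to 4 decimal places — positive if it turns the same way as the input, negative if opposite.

Stage 1 [92T→50T]: ω = 2743.0000×92/50 = 5047.1200 rpm, dir flips to −; running = −5047.1200
Stage 2 [44T→90T]: ω = 5047.1200×44/90 = 2467.4809 rpm, dir flips to +; running = +2467.4809
Stage 3 [53T→63T]: ω = 2467.4809×53/63 = 2075.8173 rpm, dir flips to −; running = −2075.8173
Stage 4 [26T→23T]: ω = 2075.8173×26/23 = 2346.5760 rpm, dir flips to +; running = +2346.5760

+2346.5760 rpm (same as input, |ω| = 2346.5760 rpm)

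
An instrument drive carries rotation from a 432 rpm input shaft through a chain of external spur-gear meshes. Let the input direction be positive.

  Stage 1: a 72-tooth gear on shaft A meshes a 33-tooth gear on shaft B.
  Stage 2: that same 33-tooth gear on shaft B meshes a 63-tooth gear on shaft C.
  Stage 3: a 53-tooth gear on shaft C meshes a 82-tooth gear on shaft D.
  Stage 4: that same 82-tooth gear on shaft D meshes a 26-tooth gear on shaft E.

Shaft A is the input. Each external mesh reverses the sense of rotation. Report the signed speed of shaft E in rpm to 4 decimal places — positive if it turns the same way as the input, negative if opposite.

Stage 1 [72T→33T]: ω = 432.0000×72/33 = 942.5455 rpm, dir flips to −; running = −942.5455
Stage 2 [33T→63T]: ω = 942.5455×33/63 = 493.7143 rpm, dir flips to +; running = +493.7143
Stage 3 [53T→82T]: ω = 493.7143×53/82 = 319.1080 rpm, dir flips to −; running = −319.1080
Stage 4 [82T→26T]: ω = 319.1080×82/26 = 1006.4176 rpm, dir flips to +; running = +1006.4176

+1006.4176 rpm (same as input, |ω| = 1006.4176 rpm)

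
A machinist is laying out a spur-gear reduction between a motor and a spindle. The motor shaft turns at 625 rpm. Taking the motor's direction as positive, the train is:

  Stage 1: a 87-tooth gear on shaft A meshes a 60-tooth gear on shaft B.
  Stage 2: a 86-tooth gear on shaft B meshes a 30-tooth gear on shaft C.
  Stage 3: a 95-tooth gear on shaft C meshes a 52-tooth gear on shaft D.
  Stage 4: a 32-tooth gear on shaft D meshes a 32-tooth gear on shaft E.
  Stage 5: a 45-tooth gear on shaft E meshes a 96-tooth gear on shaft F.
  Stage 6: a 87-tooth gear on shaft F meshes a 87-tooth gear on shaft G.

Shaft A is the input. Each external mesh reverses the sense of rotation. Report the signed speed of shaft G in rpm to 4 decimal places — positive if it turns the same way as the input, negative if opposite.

Stage 1 [87T→60T]: ω = 625.0000×87/60 = 906.2500 rpm, dir flips to −; running = −906.2500
Stage 2 [86T→30T]: ω = 906.2500×86/30 = 2597.9167 rpm, dir flips to +; running = +2597.9167
Stage 3 [95T→52T]: ω = 2597.9167×95/52 = 4746.1939 rpm, dir flips to −; running = −4746.1939
Stage 4 [32T→32T]: ω = 4746.1939×32/32 = 4746.1939 rpm, dir flips to +; running = +4746.1939
Stage 5 [45T→96T]: ω = 4746.1939×45/96 = 2224.7784 rpm, dir flips to −; running = −2224.7784
Stage 6 [87T→87T]: ω = 2224.7784×87/87 = 2224.7784 rpm, dir flips to +; running = +2224.7784

+2224.7784 rpm (same as input, |ω| = 2224.7784 rpm)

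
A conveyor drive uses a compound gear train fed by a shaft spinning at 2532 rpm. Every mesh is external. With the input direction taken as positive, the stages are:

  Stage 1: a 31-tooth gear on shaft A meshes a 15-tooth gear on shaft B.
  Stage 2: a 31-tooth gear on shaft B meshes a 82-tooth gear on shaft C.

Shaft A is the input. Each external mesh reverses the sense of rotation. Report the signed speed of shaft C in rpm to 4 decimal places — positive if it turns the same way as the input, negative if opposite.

Stage 1 [31T→15T]: ω = 2532.0000×31/15 = 5232.8000 rpm, dir flips to −; running = −5232.8000
Stage 2 [31T→82T]: ω = 5232.8000×31/82 = 1978.2537 rpm, dir flips to +; running = +1978.2537

+1978.2537 rpm (same as input, |ω| = 1978.2537 rpm)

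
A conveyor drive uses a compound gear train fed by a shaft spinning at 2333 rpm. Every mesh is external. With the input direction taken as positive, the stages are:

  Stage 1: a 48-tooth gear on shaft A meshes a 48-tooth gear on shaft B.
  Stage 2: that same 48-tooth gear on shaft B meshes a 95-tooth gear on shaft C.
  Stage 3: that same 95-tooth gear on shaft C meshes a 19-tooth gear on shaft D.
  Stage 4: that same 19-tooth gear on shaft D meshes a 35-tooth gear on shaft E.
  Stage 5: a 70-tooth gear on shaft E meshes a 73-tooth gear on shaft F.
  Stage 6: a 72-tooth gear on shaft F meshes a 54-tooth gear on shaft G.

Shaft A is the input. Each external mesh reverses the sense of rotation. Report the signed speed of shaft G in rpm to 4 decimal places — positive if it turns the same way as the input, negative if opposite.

+4090.7397 rpm (same as input, |ω| = 4090.7397 rpm)

Stage 1 [48T→48T]: ω = 2333.0000×48/48 = 2333.0000 rpm, dir flips to −; running = −2333.0000
Stage 2 [48T→95T]: ω = 2333.0000×48/95 = 1178.7789 rpm, dir flips to +; running = +1178.7789
Stage 3 [95T→19T]: ω = 1178.7789×95/19 = 5893.8947 rpm, dir flips to −; running = −5893.8947
Stage 4 [19T→35T]: ω = 5893.8947×19/35 = 3199.5429 rpm, dir flips to +; running = +3199.5429
Stage 5 [70T→73T]: ω = 3199.5429×70/73 = 3068.0548 rpm, dir flips to −; running = −3068.0548
Stage 6 [72T→54T]: ω = 3068.0548×72/54 = 4090.7397 rpm, dir flips to +; running = +4090.7397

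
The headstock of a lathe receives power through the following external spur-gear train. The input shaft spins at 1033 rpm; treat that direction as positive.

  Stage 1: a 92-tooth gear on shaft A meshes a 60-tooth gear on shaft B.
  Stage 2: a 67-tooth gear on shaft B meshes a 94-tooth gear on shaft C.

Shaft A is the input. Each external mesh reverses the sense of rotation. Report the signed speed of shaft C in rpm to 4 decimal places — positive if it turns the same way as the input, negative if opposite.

Stage 1 [92T→60T]: ω = 1033.0000×92/60 = 1583.9333 rpm, dir flips to −; running = −1583.9333
Stage 2 [67T→94T]: ω = 1583.9333×67/94 = 1128.9738 rpm, dir flips to +; running = +1128.9738

+1128.9738 rpm (same as input, |ω| = 1128.9738 rpm)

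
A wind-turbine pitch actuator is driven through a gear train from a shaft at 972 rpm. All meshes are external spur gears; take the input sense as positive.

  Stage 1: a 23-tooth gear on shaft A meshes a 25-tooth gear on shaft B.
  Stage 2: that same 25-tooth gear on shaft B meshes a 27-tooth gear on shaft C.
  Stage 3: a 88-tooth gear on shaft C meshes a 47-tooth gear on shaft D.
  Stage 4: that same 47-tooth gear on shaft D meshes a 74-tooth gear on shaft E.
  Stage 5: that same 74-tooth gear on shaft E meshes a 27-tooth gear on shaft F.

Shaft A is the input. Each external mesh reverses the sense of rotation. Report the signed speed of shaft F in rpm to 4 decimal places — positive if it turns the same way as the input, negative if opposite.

-2698.6667 rpm (opposite to input, |ω| = 2698.6667 rpm)

Stage 1 [23T→25T]: ω = 972.0000×23/25 = 894.2400 rpm, dir flips to −; running = −894.2400
Stage 2 [25T→27T]: ω = 894.2400×25/27 = 828.0000 rpm, dir flips to +; running = +828.0000
Stage 3 [88T→47T]: ω = 828.0000×88/47 = 1550.2979 rpm, dir flips to −; running = −1550.2979
Stage 4 [47T→74T]: ω = 1550.2979×47/74 = 984.6486 rpm, dir flips to +; running = +984.6486
Stage 5 [74T→27T]: ω = 984.6486×74/27 = 2698.6667 rpm, dir flips to −; running = −2698.6667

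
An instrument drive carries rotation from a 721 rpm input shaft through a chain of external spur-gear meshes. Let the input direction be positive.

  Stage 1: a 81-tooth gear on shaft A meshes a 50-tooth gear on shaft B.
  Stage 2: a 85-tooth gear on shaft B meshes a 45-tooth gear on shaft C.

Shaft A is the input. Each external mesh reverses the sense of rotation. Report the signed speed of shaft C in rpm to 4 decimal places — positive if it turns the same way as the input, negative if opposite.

+2206.2600 rpm (same as input, |ω| = 2206.2600 rpm)

Stage 1 [81T→50T]: ω = 721.0000×81/50 = 1168.0200 rpm, dir flips to −; running = −1168.0200
Stage 2 [85T→45T]: ω = 1168.0200×85/45 = 2206.2600 rpm, dir flips to +; running = +2206.2600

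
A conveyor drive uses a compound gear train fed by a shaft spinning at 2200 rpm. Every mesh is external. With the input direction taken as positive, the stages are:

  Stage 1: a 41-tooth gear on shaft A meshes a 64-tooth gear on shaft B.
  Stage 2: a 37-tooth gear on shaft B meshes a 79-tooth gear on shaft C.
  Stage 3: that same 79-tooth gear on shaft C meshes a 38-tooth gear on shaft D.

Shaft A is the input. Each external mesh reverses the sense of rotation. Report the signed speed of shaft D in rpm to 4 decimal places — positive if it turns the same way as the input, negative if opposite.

-1372.2862 rpm (opposite to input, |ω| = 1372.2862 rpm)

Stage 1 [41T→64T]: ω = 2200.0000×41/64 = 1409.3750 rpm, dir flips to −; running = −1409.3750
Stage 2 [37T→79T]: ω = 1409.3750×37/79 = 660.0870 rpm, dir flips to +; running = +660.0870
Stage 3 [79T→38T]: ω = 660.0870×79/38 = 1372.2862 rpm, dir flips to −; running = −1372.2862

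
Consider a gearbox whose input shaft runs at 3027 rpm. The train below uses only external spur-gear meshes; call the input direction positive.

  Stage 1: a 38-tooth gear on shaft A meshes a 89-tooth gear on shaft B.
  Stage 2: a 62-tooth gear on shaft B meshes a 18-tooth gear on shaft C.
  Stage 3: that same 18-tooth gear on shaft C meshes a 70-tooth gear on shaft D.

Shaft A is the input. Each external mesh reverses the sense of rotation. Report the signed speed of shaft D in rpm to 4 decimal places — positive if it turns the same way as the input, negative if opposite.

Stage 1 [38T→89T]: ω = 3027.0000×38/89 = 1292.4270 rpm, dir flips to −; running = −1292.4270
Stage 2 [62T→18T]: ω = 1292.4270×62/18 = 4451.6929 rpm, dir flips to +; running = +4451.6929
Stage 3 [18T→70T]: ω = 4451.6929×18/70 = 1144.7210 rpm, dir flips to −; running = −1144.7210

-1144.7210 rpm (opposite to input, |ω| = 1144.7210 rpm)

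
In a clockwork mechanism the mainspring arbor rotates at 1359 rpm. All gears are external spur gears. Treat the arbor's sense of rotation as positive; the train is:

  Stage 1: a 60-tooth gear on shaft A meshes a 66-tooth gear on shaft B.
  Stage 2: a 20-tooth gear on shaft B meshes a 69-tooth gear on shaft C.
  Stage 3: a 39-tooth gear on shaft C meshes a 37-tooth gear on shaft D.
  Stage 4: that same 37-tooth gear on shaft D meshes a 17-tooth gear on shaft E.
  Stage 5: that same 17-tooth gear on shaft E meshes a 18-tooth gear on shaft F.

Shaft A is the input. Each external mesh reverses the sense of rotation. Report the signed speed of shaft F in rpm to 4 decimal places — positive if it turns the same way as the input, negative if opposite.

-775.8893 rpm (opposite to input, |ω| = 775.8893 rpm)

Stage 1 [60T→66T]: ω = 1359.0000×60/66 = 1235.4545 rpm, dir flips to −; running = −1235.4545
Stage 2 [20T→69T]: ω = 1235.4545×20/69 = 358.1028 rpm, dir flips to +; running = +358.1028
Stage 3 [39T→37T]: ω = 358.1028×39/37 = 377.4597 rpm, dir flips to −; running = −377.4597
Stage 4 [37T→17T]: ω = 377.4597×37/17 = 821.5299 rpm, dir flips to +; running = +821.5299
Stage 5 [17T→18T]: ω = 821.5299×17/18 = 775.8893 rpm, dir flips to −; running = −775.8893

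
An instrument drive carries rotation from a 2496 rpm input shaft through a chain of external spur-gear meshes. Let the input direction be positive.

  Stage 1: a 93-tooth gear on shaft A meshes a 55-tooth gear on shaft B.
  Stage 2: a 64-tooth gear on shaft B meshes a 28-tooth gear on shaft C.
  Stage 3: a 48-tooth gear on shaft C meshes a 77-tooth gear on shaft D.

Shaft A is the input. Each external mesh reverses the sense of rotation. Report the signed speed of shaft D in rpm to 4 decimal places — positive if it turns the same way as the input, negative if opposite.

-6013.6382 rpm (opposite to input, |ω| = 6013.6382 rpm)

Stage 1 [93T→55T]: ω = 2496.0000×93/55 = 4220.5091 rpm, dir flips to −; running = −4220.5091
Stage 2 [64T→28T]: ω = 4220.5091×64/28 = 9646.8779 rpm, dir flips to +; running = +9646.8779
Stage 3 [48T→77T]: ω = 9646.8779×48/77 = 6013.6382 rpm, dir flips to −; running = −6013.6382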